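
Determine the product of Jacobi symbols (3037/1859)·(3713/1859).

By multiplicativity, (3037·3713/1859) = (3037/1859)·(3713/1859).
First factor (3037/1859):
Reduce the numerator: 3037 ≡ 1178 (mod 1859), so (3037/1859) = (1178/1859).
Factor out 2: 1178 = 2·589. Since 1859 ≡ 3 (mod 8), (2/1859) = -1. Now have -(589/1859).
589 ≡ 1 (mod 4), so quadratic reciprocity gives (589/1859) = (1859/589). Reduce: 1859 ≡ 92 (mod 589). Now have -(92/589).
Factor out 2: 92 = 2^2·23. Since 589 ≡ 5 (mod 8), (2/589) = -1, and (2/589)^2 = +1. Now have -(23/589).
589 ≡ 1 (mod 4), so quadratic reciprocity gives (23/589) = (589/23). Reduce: 589 ≡ 14 (mod 23). Now have -(14/23).
Factor out 2: 14 = 2·7. Since 23 ≡ 7 (mod 8), (2/23) = +1. Now have -(7/23).
Both 7 ≡ 3 and 23 ≡ 3 (mod 4), so reciprocity gives (7/23) = -(23/7). Reduce: 23 ≡ 2 (mod 7). Now have (2/7).
Factor out 2: 2 = 2. Since 7 ≡ 7 (mod 8), (2/7) = +1. Now have (1/7).
(1/7) = 1. Collecting the sign factors: 1.
Second factor (3713/1859):
Reduce the numerator: 3713 ≡ 1854 (mod 1859), so (3713/1859) = (1854/1859).
Factor out 2: 1854 = 2·927. Since 1859 ≡ 3 (mod 8), (2/1859) = -1. Now have -(927/1859).
Both 927 ≡ 3 and 1859 ≡ 3 (mod 4), so reciprocity gives (927/1859) = -(1859/927). Reduce: 1859 ≡ 5 (mod 927). Now have (5/927).
5 ≡ 1 (mod 4), so quadratic reciprocity gives (5/927) = (927/5). Reduce: 927 ≡ 2 (mod 5). Now have (2/5).
Factor out 2: 2 = 2. Since 5 ≡ 5 (mod 8), (2/5) = -1. Now have -(1/5).
(1/5) = 1. Collecting the sign factors: -1.
Product: (1)·(-1) = -1.

-1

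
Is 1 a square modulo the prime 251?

yes

(1/251)
  = 1    [(1/251) = 1]
The Legendre symbol is 1, so x^2 ≡ 1 (mod 251) has solution.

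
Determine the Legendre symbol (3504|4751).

Factor out 2: 3504 = 2^4·219. Since 4751 ≡ 7 (mod 8), (2|4751) = +1, and (2|4751)^4 = +1. Now have (219|4751).
Both 219 ≡ 3 and 4751 ≡ 3 (mod 4), so reciprocity gives (219|4751) = -(4751|219). Reduce: 4751 ≡ 152 (mod 219). Now have -(152|219).
Factor out 2: 152 = 2^3·19. Since 219 ≡ 3 (mod 8), (2|219) = -1, and (2|219)^3 = -1. Now have (19|219).
Both 19 ≡ 3 and 219 ≡ 3 (mod 4), so reciprocity gives (19|219) = -(219|19). Reduce: 219 ≡ 10 (mod 19). Now have -(10|19).
Factor out 2: 10 = 2·5. Since 19 ≡ 3 (mod 8), (2|19) = -1. Now have (5|19).
5 ≡ 1 (mod 4), so quadratic reciprocity gives (5|19) = (19|5). Reduce: 19 ≡ 4 (mod 5). Now have (4|5).
Factor out 2: 4 = 2^2. Since 5 ≡ 5 (mod 8), (2|5) = -1, and (2|5)^2 = +1. Now have (1|5).
(1|5) = 1. Collecting the sign factors: 1.

1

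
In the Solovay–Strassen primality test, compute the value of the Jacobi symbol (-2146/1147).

Pull out -1: (-2146/1147) = (-1/1147)·(2146/1147). Since 1147 ≡ 3 (mod 4), (-1/1147) = -1. Now have -(2146/1147).
Reduce the numerator: 2146 ≡ 999 (mod 1147), so (2146/1147) = (999/1147).
Both 999 ≡ 3 and 1147 ≡ 3 (mod 4), so reciprocity gives (999/1147) = -(1147/999). Reduce: 1147 ≡ 148 (mod 999). Now have (148/999).
Factor out 2: 148 = 2^2·37. Since 999 ≡ 7 (mod 8), (2/999) = +1, and (2/999)^2 = +1. Now have (37/999).
37 ≡ 1 (mod 4), so quadratic reciprocity gives (37/999) = (999/37). Reduce: 999 ≡ 0 (mod 37). Now have (0/37).
The numerator is now 0 with denominator 37 > 1: the symbol is 0.

0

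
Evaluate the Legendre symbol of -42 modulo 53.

Pull out -1: (-42/53) = (-1/53)·(42/53). Since 53 ≡ 1 (mod 4), (-1/53) = +1. Now have (42/53).
Factor out 2: 42 = 2·21. Since 53 ≡ 5 (mod 8), (2/53) = -1. Now have -(21/53).
21 ≡ 1 (mod 4), so quadratic reciprocity gives (21/53) = (53/21). Reduce: 53 ≡ 11 (mod 21). Now have -(11/21).
21 ≡ 1 (mod 4), so quadratic reciprocity gives (11/21) = (21/11). Reduce: 21 ≡ 10 (mod 11). Now have -(10/11).
Factor out 2: 10 = 2·5. Since 11 ≡ 3 (mod 8), (2/11) = -1. Now have (5/11).
5 ≡ 1 (mod 4), so quadratic reciprocity gives (5/11) = (11/5). Reduce: 11 ≡ 1 (mod 5). Now have (1/5).
(1/5) = 1. Collecting the sign factors: 1.

1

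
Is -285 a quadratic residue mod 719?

(-285/719)
  = (434/719)    [-285 ≡ 434 mod 719]
  = (217/719)    [719 ≡ 7 mod 8 ⇒ (2/719) = +1]
  = (719/217)    [QR: 217 ≡ 1 mod 4, sign kept]
  = (68/217)    [719 ≡ 68 mod 217]
  = (17/217)    [217 ≡ 1 mod 8 ⇒ (2/217)^2 = +1]
  = (217/17)    [QR: 17 ≡ 1 mod 4, sign kept]
  = (13/17)    [217 ≡ 13 mod 17]
  = (17/13)    [QR: 13 ≡ 1 mod 4, sign kept]
  = (4/13)    [17 ≡ 4 mod 13]
  = (1/13)    [13 ≡ 5 mod 8 ⇒ (2/13)^2 = +1]
  = 1    [(1/13) = 1]
(-285/719) = 1, and 719 is prime, so -285 is a quadratic residue mod 719.

yes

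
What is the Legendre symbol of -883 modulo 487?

Reduce the numerator: -883 ≡ 91 (mod 487), so (-883/487) = (91/487).
Both 91 ≡ 3 and 487 ≡ 3 (mod 4), so reciprocity gives (91/487) = -(487/91). Reduce: 487 ≡ 32 (mod 91). Now have -(32/91).
Factor out 2: 32 = 2^5. Since 91 ≡ 3 (mod 8), (2/91) = -1, and (2/91)^5 = -1. Now have (1/91).
(1/91) = 1. Collecting the sign factors: 1.

1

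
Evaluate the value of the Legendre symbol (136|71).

Reduce the numerator: 136 ≡ 65 (mod 71), so (136|71) = (65|71).
65 ≡ 1 (mod 4), so quadratic reciprocity gives (65|71) = (71|65). Reduce: 71 ≡ 6 (mod 65). Now have (6|65).
Factor out 2: 6 = 2·3. Since 65 ≡ 1 (mod 8), (2|65) = +1. Now have (3|65).
65 ≡ 1 (mod 4), so quadratic reciprocity gives (3|65) = (65|3). Reduce: 65 ≡ 2 (mod 3). Now have (2|3).
Factor out 2: 2 = 2. Since 3 ≡ 3 (mod 8), (2|3) = -1. Now have -(1|3).
(1|3) = 1. Collecting the sign factors: -1.

-1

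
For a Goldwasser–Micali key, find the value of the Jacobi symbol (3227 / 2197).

1

Reduce the numerator: 3227 ≡ 1030 (mod 2197), so (3227 / 2197) = (1030 / 2197).
Factor out 2: 1030 = 2·515. Since 2197 ≡ 5 (mod 8), (2 / 2197) = -1. Now have -(515 / 2197).
2197 ≡ 1 (mod 4), so quadratic reciprocity gives (515 / 2197) = (2197 / 515). Reduce: 2197 ≡ 137 (mod 515). Now have -(137 / 515).
137 ≡ 1 (mod 4), so quadratic reciprocity gives (137 / 515) = (515 / 137). Reduce: 515 ≡ 104 (mod 137). Now have -(104 / 137).
Factor out 2: 104 = 2^3·13. Since 137 ≡ 1 (mod 8), (2 / 137) = +1, and (2 / 137)^3 = +1. Now have -(13 / 137).
13 ≡ 1 (mod 4), so quadratic reciprocity gives (13 / 137) = (137 / 13). Reduce: 137 ≡ 7 (mod 13). Now have -(7 / 13).
13 ≡ 1 (mod 4), so quadratic reciprocity gives (7 / 13) = (13 / 7). Reduce: 13 ≡ 6 (mod 7). Now have -(6 / 7).
Factor out 2: 6 = 2·3. Since 7 ≡ 7 (mod 8), (2 / 7) = +1. Now have -(3 / 7).
Both 3 ≡ 3 and 7 ≡ 3 (mod 4), so reciprocity gives (3 / 7) = -(7 / 3). Reduce: 7 ≡ 1 (mod 3). Now have (1 / 3).
(1 / 3) = 1. Collecting the sign factors: 1.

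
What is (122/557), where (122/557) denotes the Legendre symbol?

Factor out 2: 122 = 2·61. Since 557 ≡ 5 (mod 8), (2/557) = -1. Now have -(61/557).
61 ≡ 1 (mod 4), so quadratic reciprocity gives (61/557) = (557/61). Reduce: 557 ≡ 8 (mod 61). Now have -(8/61).
Factor out 2: 8 = 2^3. Since 61 ≡ 5 (mod 8), (2/61) = -1, and (2/61)^3 = -1. Now have (1/61).
(1/61) = 1. Collecting the sign factors: 1.

1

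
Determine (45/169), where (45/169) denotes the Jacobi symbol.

1

(45/169)
  = (169/45)    [QR: 45 ≡ 1 mod 4, sign kept]
  = (34/45)    [169 ≡ 34 mod 45]
  = -(17/45)    [45 ≡ 5 mod 8 ⇒ (2/45) = -1]
  = -(45/17)    [QR: 17 ≡ 1 mod 4, sign kept]
  = -(11/17)    [45 ≡ 11 mod 17]
  = -(17/11)    [QR: 17 ≡ 1 mod 4, sign kept]
  = -(6/11)    [17 ≡ 6 mod 11]
  = (3/11)    [11 ≡ 3 mod 8 ⇒ (2/11) = -1]
  = -(11/3)    [QR: both ≡ 3 mod 4, sign flips]
  = -(2/3)    [11 ≡ 2 mod 3]
  = (1/3)    [3 ≡ 3 mod 8 ⇒ (2/3) = -1]
  = 1    [(1/3) = 1]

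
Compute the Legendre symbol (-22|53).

-1

Reduce the numerator: -22 ≡ 31 (mod 53), so (-22|53) = (31|53).
53 ≡ 1 (mod 4), so quadratic reciprocity gives (31|53) = (53|31). Reduce: 53 ≡ 22 (mod 31). Now have (22|31).
Factor out 2: 22 = 2·11. Since 31 ≡ 7 (mod 8), (2|31) = +1. Now have (11|31).
Both 11 ≡ 3 and 31 ≡ 3 (mod 4), so reciprocity gives (11|31) = -(31|11). Reduce: 31 ≡ 9 (mod 11). Now have -(9|11).
9 ≡ 1 (mod 4), so quadratic reciprocity gives (9|11) = (11|9). Reduce: 11 ≡ 2 (mod 9). Now have -(2|9).
Factor out 2: 2 = 2. Since 9 ≡ 1 (mod 8), (2|9) = +1. Now have -(1|9).
(1|9) = 1. Collecting the sign factors: -1.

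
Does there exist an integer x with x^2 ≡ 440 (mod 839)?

no

(440/839)
  = (55/839)    [839 ≡ 7 mod 8 ⇒ (2/839)^3 = +1]
  = -(839/55)    [QR: both ≡ 3 mod 4, sign flips]
  = -(14/55)    [839 ≡ 14 mod 55]
  = -(7/55)    [55 ≡ 7 mod 8 ⇒ (2/55) = +1]
  = (55/7)    [QR: both ≡ 3 mod 4, sign flips]
  = (6/7)    [55 ≡ 6 mod 7]
  = (3/7)    [7 ≡ 7 mod 8 ⇒ (2/7) = +1]
  = -(7/3)    [QR: both ≡ 3 mod 4, sign flips]
  = -(1/3)    [7 ≡ 1 mod 3]
  = -1    [(1/3) = 1]
(440/839) = -1, and 839 is prime, so 440 is not a quadratic residue mod 839.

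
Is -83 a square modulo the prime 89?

Reduce the numerator: -83 ≡ 6 (mod 89), so (-83/89) = (6/89).
Factor out 2: 6 = 2·3. Since 89 ≡ 1 (mod 8), (2/89) = +1. Now have (3/89).
89 ≡ 1 (mod 4), so quadratic reciprocity gives (3/89) = (89/3). Reduce: 89 ≡ 2 (mod 3). Now have (2/3).
Factor out 2: 2 = 2. Since 3 ≡ 3 (mod 8), (2/3) = -1. Now have -(1/3).
(1/3) = 1. Collecting the sign factors: -1.
(-83/89) = -1, and 89 is prime, so -83 is not a quadratic residue mod 89.

no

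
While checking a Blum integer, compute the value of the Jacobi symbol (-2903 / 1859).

1

Pull out -1: (-2903 / 1859) = (-1 / 1859)·(2903 / 1859). Since 1859 ≡ 3 (mod 4), (-1 / 1859) = -1. Now have -(2903 / 1859).
Reduce the numerator: 2903 ≡ 1044 (mod 1859), so (2903 / 1859) = (1044 / 1859).
Factor out 2: 1044 = 2^2·261. Since 1859 ≡ 3 (mod 8), (2 / 1859) = -1, and (2 / 1859)^2 = +1. Now have -(261 / 1859).
261 ≡ 1 (mod 4), so quadratic reciprocity gives (261 / 1859) = (1859 / 261). Reduce: 1859 ≡ 32 (mod 261). Now have -(32 / 261).
Factor out 2: 32 = 2^5. Since 261 ≡ 5 (mod 8), (2 / 261) = -1, and (2 / 261)^5 = -1. Now have (1 / 261).
(1 / 261) = 1. Collecting the sign factors: 1.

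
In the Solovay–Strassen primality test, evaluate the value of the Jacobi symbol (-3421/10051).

-1

Reduce the numerator: -3421 ≡ 6630 (mod 10051), so (-3421/10051) = (6630/10051).
Factor out 2: 6630 = 2·3315. Since 10051 ≡ 3 (mod 8), (2/10051) = -1. Now have -(3315/10051).
Both 3315 ≡ 3 and 10051 ≡ 3 (mod 4), so reciprocity gives (3315/10051) = -(10051/3315). Reduce: 10051 ≡ 106 (mod 3315). Now have (106/3315).
Factor out 2: 106 = 2·53. Since 3315 ≡ 3 (mod 8), (2/3315) = -1. Now have -(53/3315).
53 ≡ 1 (mod 4), so quadratic reciprocity gives (53/3315) = (3315/53). Reduce: 3315 ≡ 29 (mod 53). Now have -(29/53).
29 ≡ 1 (mod 4), so quadratic reciprocity gives (29/53) = (53/29). Reduce: 53 ≡ 24 (mod 29). Now have -(24/29).
Factor out 2: 24 = 2^3·3. Since 29 ≡ 5 (mod 8), (2/29) = -1, and (2/29)^3 = -1. Now have (3/29).
29 ≡ 1 (mod 4), so quadratic reciprocity gives (3/29) = (29/3). Reduce: 29 ≡ 2 (mod 3). Now have (2/3).
Factor out 2: 2 = 2. Since 3 ≡ 3 (mod 8), (2/3) = -1. Now have -(1/3).
(1/3) = 1. Collecting the sign factors: -1.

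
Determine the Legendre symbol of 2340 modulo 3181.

1

Factor out 2: 2340 = 2^2·585. Since 3181 ≡ 5 (mod 8), (2|3181) = -1, and (2|3181)^2 = +1. Now have (585|3181).
585 ≡ 1 (mod 4), so quadratic reciprocity gives (585|3181) = (3181|585). Reduce: 3181 ≡ 256 (mod 585). Now have (256|585).
Factor out 2: 256 = 2^8. Since 585 ≡ 1 (mod 8), (2|585) = +1, and (2|585)^8 = +1. Now have (1|585).
(1|585) = 1. Collecting the sign factors: 1.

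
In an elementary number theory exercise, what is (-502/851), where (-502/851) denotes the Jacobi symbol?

(-502/851)
  = (349/851)    [-502 ≡ 349 mod 851]
  = (851/349)    [QR: 349 ≡ 1 mod 4, sign kept]
  = (153/349)    [851 ≡ 153 mod 349]
  = (349/153)    [QR: 153 ≡ 1 mod 4, sign kept]
  = (43/153)    [349 ≡ 43 mod 153]
  = (153/43)    [QR: 153 ≡ 1 mod 4, sign kept]
  = (24/43)    [153 ≡ 24 mod 43]
  = -(3/43)    [43 ≡ 3 mod 8 ⇒ (2/43)^3 = -1]
  = (43/3)    [QR: both ≡ 3 mod 4, sign flips]
  = (1/3)    [43 ≡ 1 mod 3]
  = 1    [(1/3) = 1]

1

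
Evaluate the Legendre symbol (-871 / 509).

Reduce the numerator: -871 ≡ 147 (mod 509), so (-871 / 509) = (147 / 509).
509 ≡ 1 (mod 4), so quadratic reciprocity gives (147 / 509) = (509 / 147). Reduce: 509 ≡ 68 (mod 147). Now have (68 / 147).
Factor out 2: 68 = 2^2·17. Since 147 ≡ 3 (mod 8), (2 / 147) = -1, and (2 / 147)^2 = +1. Now have (17 / 147).
17 ≡ 1 (mod 4), so quadratic reciprocity gives (17 / 147) = (147 / 17). Reduce: 147 ≡ 11 (mod 17). Now have (11 / 17).
17 ≡ 1 (mod 4), so quadratic reciprocity gives (11 / 17) = (17 / 11). Reduce: 17 ≡ 6 (mod 11). Now have (6 / 11).
Factor out 2: 6 = 2·3. Since 11 ≡ 3 (mod 8), (2 / 11) = -1. Now have -(3 / 11).
Both 3 ≡ 3 and 11 ≡ 3 (mod 4), so reciprocity gives (3 / 11) = -(11 / 3). Reduce: 11 ≡ 2 (mod 3). Now have (2 / 3).
Factor out 2: 2 = 2. Since 3 ≡ 3 (mod 8), (2 / 3) = -1. Now have -(1 / 3).
(1 / 3) = 1. Collecting the sign factors: -1.

-1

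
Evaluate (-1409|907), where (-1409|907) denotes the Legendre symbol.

-1

(-1409|907)
  = -(1409|907)    [907 ≡ 3 mod 4 ⇒ (-1|907) = -1]
  = -(502|907)    [1409 ≡ 502 mod 907]
  = (251|907)    [907 ≡ 3 mod 8 ⇒ (2|907) = -1]
  = -(907|251)    [QR: both ≡ 3 mod 4, sign flips]
  = -(154|251)    [907 ≡ 154 mod 251]
  = (77|251)    [251 ≡ 3 mod 8 ⇒ (2|251) = -1]
  = (251|77)    [QR: 77 ≡ 1 mod 4, sign kept]
  = (20|77)    [251 ≡ 20 mod 77]
  = (5|77)    [77 ≡ 5 mod 8 ⇒ (2|77)^2 = +1]
  = (77|5)    [QR: 5 ≡ 1 mod 4, sign kept]
  = (2|5)    [77 ≡ 2 mod 5]
  = -(1|5)    [5 ≡ 5 mod 8 ⇒ (2|5) = -1]
  = -1    [(1|5) = 1]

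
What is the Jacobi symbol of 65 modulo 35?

0

(65/35)
  = (30/35)    [65 ≡ 30 mod 35]
  = -(15/35)    [35 ≡ 3 mod 8 ⇒ (2/35) = -1]
  = (35/15)    [QR: both ≡ 3 mod 4, sign flips]
  = (5/15)    [35 ≡ 5 mod 15]
  = (15/5)    [QR: 5 ≡ 1 mod 4, sign kept]
  = (0/5)    [15 ≡ 0 mod 5]
  = 0    [numerator 0, gcd > 1]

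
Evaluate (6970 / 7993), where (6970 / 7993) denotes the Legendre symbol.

(6970 / 7993)
  = (3485 / 7993)    [7993 ≡ 1 mod 8 ⇒ (2 / 7993) = +1]
  = (7993 / 3485)    [QR: 3485 ≡ 1 mod 4, sign kept]
  = (1023 / 3485)    [7993 ≡ 1023 mod 3485]
  = (3485 / 1023)    [QR: 3485 ≡ 1 mod 4, sign kept]
  = (416 / 1023)    [3485 ≡ 416 mod 1023]
  = (13 / 1023)    [1023 ≡ 7 mod 8 ⇒ (2 / 1023)^5 = +1]
  = (1023 / 13)    [QR: 13 ≡ 1 mod 4, sign kept]
  = (9 / 13)    [1023 ≡ 9 mod 13]
  = (13 / 9)    [QR: 9 ≡ 1 mod 4, sign kept]
  = (4 / 9)    [13 ≡ 4 mod 9]
  = (1 / 9)    [9 ≡ 1 mod 8 ⇒ (2 / 9)^2 = +1]
  = 1    [(1 / 9) = 1]

1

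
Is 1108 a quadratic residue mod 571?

no

(1108/571)
  = (537/571)    [1108 ≡ 537 mod 571]
  = (571/537)    [QR: 537 ≡ 1 mod 4, sign kept]
  = (34/537)    [571 ≡ 34 mod 537]
  = (17/537)    [537 ≡ 1 mod 8 ⇒ (2/537) = +1]
  = (537/17)    [QR: 17 ≡ 1 mod 4, sign kept]
  = (10/17)    [537 ≡ 10 mod 17]
  = (5/17)    [17 ≡ 1 mod 8 ⇒ (2/17) = +1]
  = (17/5)    [QR: 5 ≡ 1 mod 4, sign kept]
  = (2/5)    [17 ≡ 2 mod 5]
  = -(1/5)    [5 ≡ 5 mod 8 ⇒ (2/5) = -1]
  = -1    [(1/5) = 1]
The Legendre symbol is -1, so x^2 ≡ 1108 (mod 571) has no solution.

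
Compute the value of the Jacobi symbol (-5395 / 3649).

-1

Pull out -1: (-5395 / 3649) = (-1 / 3649)·(5395 / 3649). Since 3649 ≡ 1 (mod 4), (-1 / 3649) = +1. Now have (5395 / 3649).
Reduce the numerator: 5395 ≡ 1746 (mod 3649), so (5395 / 3649) = (1746 / 3649).
Factor out 2: 1746 = 2·873. Since 3649 ≡ 1 (mod 8), (2 / 3649) = +1. Now have (873 / 3649).
873 ≡ 1 (mod 4), so quadratic reciprocity gives (873 / 3649) = (3649 / 873). Reduce: 3649 ≡ 157 (mod 873). Now have (157 / 873).
157 ≡ 1 (mod 4), so quadratic reciprocity gives (157 / 873) = (873 / 157). Reduce: 873 ≡ 88 (mod 157). Now have (88 / 157).
Factor out 2: 88 = 2^3·11. Since 157 ≡ 5 (mod 8), (2 / 157) = -1, and (2 / 157)^3 = -1. Now have -(11 / 157).
157 ≡ 1 (mod 4), so quadratic reciprocity gives (11 / 157) = (157 / 11). Reduce: 157 ≡ 3 (mod 11). Now have -(3 / 11).
Both 3 ≡ 3 and 11 ≡ 3 (mod 4), so reciprocity gives (3 / 11) = -(11 / 3). Reduce: 11 ≡ 2 (mod 3). Now have (2 / 3).
Factor out 2: 2 = 2. Since 3 ≡ 3 (mod 8), (2 / 3) = -1. Now have -(1 / 3).
(1 / 3) = 1. Collecting the sign factors: -1.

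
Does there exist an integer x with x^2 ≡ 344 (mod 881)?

yes

(344/881)
  = (43/881)    [881 ≡ 1 mod 8 ⇒ (2/881)^3 = +1]
  = (881/43)    [QR: 881 ≡ 1 mod 4, sign kept]
  = (21/43)    [881 ≡ 21 mod 43]
  = (43/21)    [QR: 21 ≡ 1 mod 4, sign kept]
  = (1/21)    [43 ≡ 1 mod 21]
  = 1    [(1/21) = 1]
(344/881) = 1, and 881 is prime, so 344 is a quadratic residue mod 881.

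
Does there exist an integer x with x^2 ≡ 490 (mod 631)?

Factor out 2: 490 = 2·245. Since 631 ≡ 7 (mod 8), (2/631) = +1. Now have (245/631).
245 ≡ 1 (mod 4), so quadratic reciprocity gives (245/631) = (631/245). Reduce: 631 ≡ 141 (mod 245). Now have (141/245).
141 ≡ 1 (mod 4), so quadratic reciprocity gives (141/245) = (245/141). Reduce: 245 ≡ 104 (mod 141). Now have (104/141).
Factor out 2: 104 = 2^3·13. Since 141 ≡ 5 (mod 8), (2/141) = -1, and (2/141)^3 = -1. Now have -(13/141).
13 ≡ 1 (mod 4), so quadratic reciprocity gives (13/141) = (141/13). Reduce: 141 ≡ 11 (mod 13). Now have -(11/13).
13 ≡ 1 (mod 4), so quadratic reciprocity gives (11/13) = (13/11). Reduce: 13 ≡ 2 (mod 11). Now have -(2/11).
Factor out 2: 2 = 2. Since 11 ≡ 3 (mod 8), (2/11) = -1. Now have (1/11).
(1/11) = 1. Collecting the sign factors: 1.
The Legendre symbol is 1, so x^2 ≡ 490 (mod 631) has solution.

yes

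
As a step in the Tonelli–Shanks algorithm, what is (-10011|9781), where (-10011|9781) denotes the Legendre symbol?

(-10011|9781)
  = (9551|9781)    [-10011 ≡ 9551 mod 9781]
  = (9781|9551)    [QR: 9781 ≡ 1 mod 4, sign kept]
  = (230|9551)    [9781 ≡ 230 mod 9551]
  = (115|9551)    [9551 ≡ 7 mod 8 ⇒ (2|9551) = +1]
  = -(9551|115)    [QR: both ≡ 3 mod 4, sign flips]
  = -(6|115)    [9551 ≡ 6 mod 115]
  = (3|115)    [115 ≡ 3 mod 8 ⇒ (2|115) = -1]
  = -(115|3)    [QR: both ≡ 3 mod 4, sign flips]
  = -(1|3)    [115 ≡ 1 mod 3]
  = -1    [(1|3) = 1]

-1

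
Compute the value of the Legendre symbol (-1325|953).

Reduce the numerator: -1325 ≡ 581 (mod 953), so (-1325|953) = (581|953).
581 ≡ 1 (mod 4), so quadratic reciprocity gives (581|953) = (953|581). Reduce: 953 ≡ 372 (mod 581). Now have (372|581).
Factor out 2: 372 = 2^2·93. Since 581 ≡ 5 (mod 8), (2|581) = -1, and (2|581)^2 = +1. Now have (93|581).
93 ≡ 1 (mod 4), so quadratic reciprocity gives (93|581) = (581|93). Reduce: 581 ≡ 23 (mod 93). Now have (23|93).
93 ≡ 1 (mod 4), so quadratic reciprocity gives (23|93) = (93|23). Reduce: 93 ≡ 1 (mod 23). Now have (1|23).
(1|23) = 1. Collecting the sign factors: 1.

1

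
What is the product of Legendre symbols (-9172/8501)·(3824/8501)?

1

By multiplicativity, (-9172·3824/8501) = (-9172/8501)·(3824/8501).
First factor (-9172/8501):
(-9172/8501)
  = (7830/8501)    [-9172 ≡ 7830 mod 8501]
  = -(3915/8501)    [8501 ≡ 5 mod 8 ⇒ (2/8501) = -1]
  = -(8501/3915)    [QR: 8501 ≡ 1 mod 4, sign kept]
  = -(671/3915)    [8501 ≡ 671 mod 3915]
  = (3915/671)    [QR: both ≡ 3 mod 4, sign flips]
  = (560/671)    [3915 ≡ 560 mod 671]
  = (35/671)    [671 ≡ 7 mod 8 ⇒ (2/671)^4 = +1]
  = -(671/35)    [QR: both ≡ 3 mod 4, sign flips]
  = -(6/35)    [671 ≡ 6 mod 35]
  = (3/35)    [35 ≡ 3 mod 8 ⇒ (2/35) = -1]
  = -(35/3)    [QR: both ≡ 3 mod 4, sign flips]
  = -(2/3)    [35 ≡ 2 mod 3]
  = (1/3)    [3 ≡ 3 mod 8 ⇒ (2/3) = -1]
  = 1    [(1/3) = 1]
Second factor (3824/8501):
(3824/8501)
  = (239/8501)    [8501 ≡ 5 mod 8 ⇒ (2/8501)^4 = +1]
  = (8501/239)    [QR: 8501 ≡ 1 mod 4, sign kept]
  = (136/239)    [8501 ≡ 136 mod 239]
  = (17/239)    [239 ≡ 7 mod 8 ⇒ (2/239)^3 = +1]
  = (239/17)    [QR: 17 ≡ 1 mod 4, sign kept]
  = (1/17)    [239 ≡ 1 mod 17]
  = 1    [(1/17) = 1]
Product: (1)·(1) = 1.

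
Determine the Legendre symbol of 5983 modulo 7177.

1

(5983|7177)
  = (7177|5983)    [QR: 7177 ≡ 1 mod 4, sign kept]
  = (1194|5983)    [7177 ≡ 1194 mod 5983]
  = (597|5983)    [5983 ≡ 7 mod 8 ⇒ (2|5983) = +1]
  = (5983|597)    [QR: 597 ≡ 1 mod 4, sign kept]
  = (13|597)    [5983 ≡ 13 mod 597]
  = (597|13)    [QR: 13 ≡ 1 mod 4, sign kept]
  = (12|13)    [597 ≡ 12 mod 13]
  = (3|13)    [13 ≡ 5 mod 8 ⇒ (2|13)^2 = +1]
  = (13|3)    [QR: 13 ≡ 1 mod 4, sign kept]
  = (1|3)    [13 ≡ 1 mod 3]
  = 1    [(1|3) = 1]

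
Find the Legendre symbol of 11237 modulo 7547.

(11237/7547)
  = (3690/7547)    [11237 ≡ 3690 mod 7547]
  = -(1845/7547)    [7547 ≡ 3 mod 8 ⇒ (2/7547) = -1]
  = -(7547/1845)    [QR: 1845 ≡ 1 mod 4, sign kept]
  = -(167/1845)    [7547 ≡ 167 mod 1845]
  = -(1845/167)    [QR: 1845 ≡ 1 mod 4, sign kept]
  = -(8/167)    [1845 ≡ 8 mod 167]
  = -(1/167)    [167 ≡ 7 mod 8 ⇒ (2/167)^3 = +1]
  = -1    [(1/167) = 1]

-1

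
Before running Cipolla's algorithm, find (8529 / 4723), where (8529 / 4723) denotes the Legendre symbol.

Reduce the numerator: 8529 ≡ 3806 (mod 4723), so (8529 / 4723) = (3806 / 4723).
Factor out 2: 3806 = 2·1903. Since 4723 ≡ 3 (mod 8), (2 / 4723) = -1. Now have -(1903 / 4723).
Both 1903 ≡ 3 and 4723 ≡ 3 (mod 4), so reciprocity gives (1903 / 4723) = -(4723 / 1903). Reduce: 4723 ≡ 917 (mod 1903). Now have (917 / 1903).
917 ≡ 1 (mod 4), so quadratic reciprocity gives (917 / 1903) = (1903 / 917). Reduce: 1903 ≡ 69 (mod 917). Now have (69 / 917).
69 ≡ 1 (mod 4), so quadratic reciprocity gives (69 / 917) = (917 / 69). Reduce: 917 ≡ 20 (mod 69). Now have (20 / 69).
Factor out 2: 20 = 2^2·5. Since 69 ≡ 5 (mod 8), (2 / 69) = -1, and (2 / 69)^2 = +1. Now have (5 / 69).
5 ≡ 1 (mod 4), so quadratic reciprocity gives (5 / 69) = (69 / 5). Reduce: 69 ≡ 4 (mod 5). Now have (4 / 5).
Factor out 2: 4 = 2^2. Since 5 ≡ 5 (mod 8), (2 / 5) = -1, and (2 / 5)^2 = +1. Now have (1 / 5).
(1 / 5) = 1. Collecting the sign factors: 1.

1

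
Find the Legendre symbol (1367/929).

Reduce the numerator: 1367 ≡ 438 (mod 929), so (1367/929) = (438/929).
Factor out 2: 438 = 2·219. Since 929 ≡ 1 (mod 8), (2/929) = +1. Now have (219/929).
929 ≡ 1 (mod 4), so quadratic reciprocity gives (219/929) = (929/219). Reduce: 929 ≡ 53 (mod 219). Now have (53/219).
53 ≡ 1 (mod 4), so quadratic reciprocity gives (53/219) = (219/53). Reduce: 219 ≡ 7 (mod 53). Now have (7/53).
53 ≡ 1 (mod 4), so quadratic reciprocity gives (7/53) = (53/7). Reduce: 53 ≡ 4 (mod 7). Now have (4/7).
Factor out 2: 4 = 2^2. Since 7 ≡ 7 (mod 8), (2/7) = +1, and (2/7)^2 = +1. Now have (1/7).
(1/7) = 1. Collecting the sign factors: 1.

1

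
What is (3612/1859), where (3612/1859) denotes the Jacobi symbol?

1

Reduce the numerator: 3612 ≡ 1753 (mod 1859), so (3612/1859) = (1753/1859).
1753 ≡ 1 (mod 4), so quadratic reciprocity gives (1753/1859) = (1859/1753). Reduce: 1859 ≡ 106 (mod 1753). Now have (106/1753).
Factor out 2: 106 = 2·53. Since 1753 ≡ 1 (mod 8), (2/1753) = +1. Now have (53/1753).
53 ≡ 1 (mod 4), so quadratic reciprocity gives (53/1753) = (1753/53). Reduce: 1753 ≡ 4 (mod 53). Now have (4/53).
Factor out 2: 4 = 2^2. Since 53 ≡ 5 (mod 8), (2/53) = -1, and (2/53)^2 = +1. Now have (1/53).
(1/53) = 1. Collecting the sign factors: 1.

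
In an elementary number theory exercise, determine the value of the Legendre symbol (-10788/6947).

(-10788/6947)
  = (3106/6947)    [-10788 ≡ 3106 mod 6947]
  = -(1553/6947)    [6947 ≡ 3 mod 8 ⇒ (2/6947) = -1]
  = -(6947/1553)    [QR: 1553 ≡ 1 mod 4, sign kept]
  = -(735/1553)    [6947 ≡ 735 mod 1553]
  = -(1553/735)    [QR: 1553 ≡ 1 mod 4, sign kept]
  = -(83/735)    [1553 ≡ 83 mod 735]
  = (735/83)    [QR: both ≡ 3 mod 4, sign flips]
  = (71/83)    [735 ≡ 71 mod 83]
  = -(83/71)    [QR: both ≡ 3 mod 4, sign flips]
  = -(12/71)    [83 ≡ 12 mod 71]
  = -(3/71)    [71 ≡ 7 mod 8 ⇒ (2/71)^2 = +1]
  = (71/3)    [QR: both ≡ 3 mod 4, sign flips]
  = (2/3)    [71 ≡ 2 mod 3]
  = -(1/3)    [3 ≡ 3 mod 8 ⇒ (2/3) = -1]
  = -1    [(1/3) = 1]

-1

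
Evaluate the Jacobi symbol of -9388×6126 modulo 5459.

1

By multiplicativity, (-9388·6126 / 5459) = (-9388 / 5459)·(6126 / 5459).
First factor (-9388 / 5459):
(-9388 / 5459)
  = (1530 / 5459)    [-9388 ≡ 1530 mod 5459]
  = -(765 / 5459)    [5459 ≡ 3 mod 8 ⇒ (2 / 5459) = -1]
  = -(5459 / 765)    [QR: 765 ≡ 1 mod 4, sign kept]
  = -(104 / 765)    [5459 ≡ 104 mod 765]
  = (13 / 765)    [765 ≡ 5 mod 8 ⇒ (2 / 765)^3 = -1]
  = (765 / 13)    [QR: 13 ≡ 1 mod 4, sign kept]
  = (11 / 13)    [765 ≡ 11 mod 13]
  = (13 / 11)    [QR: 13 ≡ 1 mod 4, sign kept]
  = (2 / 11)    [13 ≡ 2 mod 11]
  = -(1 / 11)    [11 ≡ 3 mod 8 ⇒ (2 / 11) = -1]
  = -1    [(1 / 11) = 1]
Second factor (6126 / 5459):
(6126 / 5459)
  = (667 / 5459)    [6126 ≡ 667 mod 5459]
  = -(5459 / 667)    [QR: both ≡ 3 mod 4, sign flips]
  = -(123 / 667)    [5459 ≡ 123 mod 667]
  = (667 / 123)    [QR: both ≡ 3 mod 4, sign flips]
  = (52 / 123)    [667 ≡ 52 mod 123]
  = (13 / 123)    [123 ≡ 3 mod 8 ⇒ (2 / 123)^2 = +1]
  = (123 / 13)    [QR: 13 ≡ 1 mod 4, sign kept]
  = (6 / 13)    [123 ≡ 6 mod 13]
  = -(3 / 13)    [13 ≡ 5 mod 8 ⇒ (2 / 13) = -1]
  = -(13 / 3)    [QR: 13 ≡ 1 mod 4, sign kept]
  = -(1 / 3)    [13 ≡ 1 mod 3]
  = -1    [(1 / 3) = 1]
Product: (-1)·(-1) = 1.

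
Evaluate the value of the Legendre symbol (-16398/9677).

1

(-16398/9677)
  = (2956/9677)    [-16398 ≡ 2956 mod 9677]
  = (739/9677)    [9677 ≡ 5 mod 8 ⇒ (2/9677)^2 = +1]
  = (9677/739)    [QR: 9677 ≡ 1 mod 4, sign kept]
  = (70/739)    [9677 ≡ 70 mod 739]
  = -(35/739)    [739 ≡ 3 mod 8 ⇒ (2/739) = -1]
  = (739/35)    [QR: both ≡ 3 mod 4, sign flips]
  = (4/35)    [739 ≡ 4 mod 35]
  = (1/35)    [35 ≡ 3 mod 8 ⇒ (2/35)^2 = +1]
  = 1    [(1/35) = 1]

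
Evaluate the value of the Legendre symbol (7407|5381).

-1

Reduce the numerator: 7407 ≡ 2026 (mod 5381), so (7407|5381) = (2026|5381).
Factor out 2: 2026 = 2·1013. Since 5381 ≡ 5 (mod 8), (2|5381) = -1. Now have -(1013|5381).
1013 ≡ 1 (mod 4), so quadratic reciprocity gives (1013|5381) = (5381|1013). Reduce: 5381 ≡ 316 (mod 1013). Now have -(316|1013).
Factor out 2: 316 = 2^2·79. Since 1013 ≡ 5 (mod 8), (2|1013) = -1, and (2|1013)^2 = +1. Now have -(79|1013).
1013 ≡ 1 (mod 4), so quadratic reciprocity gives (79|1013) = (1013|79). Reduce: 1013 ≡ 65 (mod 79). Now have -(65|79).
65 ≡ 1 (mod 4), so quadratic reciprocity gives (65|79) = (79|65). Reduce: 79 ≡ 14 (mod 65). Now have -(14|65).
Factor out 2: 14 = 2·7. Since 65 ≡ 1 (mod 8), (2|65) = +1. Now have -(7|65).
65 ≡ 1 (mod 4), so quadratic reciprocity gives (7|65) = (65|7). Reduce: 65 ≡ 2 (mod 7). Now have -(2|7).
Factor out 2: 2 = 2. Since 7 ≡ 7 (mod 8), (2|7) = +1. Now have -(1|7).
(1|7) = 1. Collecting the sign factors: -1.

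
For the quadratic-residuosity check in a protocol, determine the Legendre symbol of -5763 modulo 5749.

Reduce the numerator: -5763 ≡ 5735 (mod 5749), so (-5763|5749) = (5735|5749).
5749 ≡ 1 (mod 4), so quadratic reciprocity gives (5735|5749) = (5749|5735). Reduce: 5749 ≡ 14 (mod 5735). Now have (14|5735).
Factor out 2: 14 = 2·7. Since 5735 ≡ 7 (mod 8), (2|5735) = +1. Now have (7|5735).
Both 7 ≡ 3 and 5735 ≡ 3 (mod 4), so reciprocity gives (7|5735) = -(5735|7). Reduce: 5735 ≡ 2 (mod 7). Now have -(2|7).
Factor out 2: 2 = 2. Since 7 ≡ 7 (mod 8), (2|7) = +1. Now have -(1|7).
(1|7) = 1. Collecting the sign factors: -1.

-1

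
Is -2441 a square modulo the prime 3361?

yes

(-2441/3361)
  = (920/3361)    [-2441 ≡ 920 mod 3361]
  = (115/3361)    [3361 ≡ 1 mod 8 ⇒ (2/3361)^3 = +1]
  = (3361/115)    [QR: 3361 ≡ 1 mod 4, sign kept]
  = (26/115)    [3361 ≡ 26 mod 115]
  = -(13/115)    [115 ≡ 3 mod 8 ⇒ (2/115) = -1]
  = -(115/13)    [QR: 13 ≡ 1 mod 4, sign kept]
  = -(11/13)    [115 ≡ 11 mod 13]
  = -(13/11)    [QR: 13 ≡ 1 mod 4, sign kept]
  = -(2/11)    [13 ≡ 2 mod 11]
  = (1/11)    [11 ≡ 3 mod 8 ⇒ (2/11) = -1]
  = 1    [(1/11) = 1]
The Legendre symbol is 1, so x^2 ≡ -2441 (mod 3361) has solution.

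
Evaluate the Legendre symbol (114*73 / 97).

-1

By multiplicativity, (114·73 / 97) = (114 / 97)·(73 / 97).
First factor (114 / 97):
Reduce the numerator: 114 ≡ 17 (mod 97), so (114 / 97) = (17 / 97).
17 ≡ 1 (mod 4), so quadratic reciprocity gives (17 / 97) = (97 / 17). Reduce: 97 ≡ 12 (mod 17). Now have (12 / 17).
Factor out 2: 12 = 2^2·3. Since 17 ≡ 1 (mod 8), (2 / 17) = +1, and (2 / 17)^2 = +1. Now have (3 / 17).
17 ≡ 1 (mod 4), so quadratic reciprocity gives (3 / 17) = (17 / 3). Reduce: 17 ≡ 2 (mod 3). Now have (2 / 3).
Factor out 2: 2 = 2. Since 3 ≡ 3 (mod 8), (2 / 3) = -1. Now have -(1 / 3).
(1 / 3) = 1. Collecting the sign factors: -1.
Second factor (73 / 97):
73 ≡ 1 (mod 4), so quadratic reciprocity gives (73 / 97) = (97 / 73). Reduce: 97 ≡ 24 (mod 73). Now have (24 / 73).
Factor out 2: 24 = 2^3·3. Since 73 ≡ 1 (mod 8), (2 / 73) = +1, and (2 / 73)^3 = +1. Now have (3 / 73).
73 ≡ 1 (mod 4), so quadratic reciprocity gives (3 / 73) = (73 / 3). Reduce: 73 ≡ 1 (mod 3). Now have (1 / 3).
(1 / 3) = 1. Collecting the sign factors: 1.
Product: (-1)·(1) = -1.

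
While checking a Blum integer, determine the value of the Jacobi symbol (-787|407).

1

Reduce the numerator: -787 ≡ 27 (mod 407), so (-787|407) = (27|407).
Both 27 ≡ 3 and 407 ≡ 3 (mod 4), so reciprocity gives (27|407) = -(407|27). Reduce: 407 ≡ 2 (mod 27). Now have -(2|27).
Factor out 2: 2 = 2. Since 27 ≡ 3 (mod 8), (2|27) = -1. Now have (1|27).
(1|27) = 1. Collecting the sign factors: 1.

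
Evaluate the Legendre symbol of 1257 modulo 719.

-1

(1257|719)
  = (538|719)    [1257 ≡ 538 mod 719]
  = (269|719)    [719 ≡ 7 mod 8 ⇒ (2|719) = +1]
  = (719|269)    [QR: 269 ≡ 1 mod 4, sign kept]
  = (181|269)    [719 ≡ 181 mod 269]
  = (269|181)    [QR: 181 ≡ 1 mod 4, sign kept]
  = (88|181)    [269 ≡ 88 mod 181]
  = -(11|181)    [181 ≡ 5 mod 8 ⇒ (2|181)^3 = -1]
  = -(181|11)    [QR: 181 ≡ 1 mod 4, sign kept]
  = -(5|11)    [181 ≡ 5 mod 11]
  = -(11|5)    [QR: 5 ≡ 1 mod 4, sign kept]
  = -(1|5)    [11 ≡ 1 mod 5]
  = -1    [(1|5) = 1]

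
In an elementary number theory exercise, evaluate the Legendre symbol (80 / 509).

Factor out 2: 80 = 2^4·5. Since 509 ≡ 5 (mod 8), (2 / 509) = -1, and (2 / 509)^4 = +1. Now have (5 / 509).
5 ≡ 1 (mod 4), so quadratic reciprocity gives (5 / 509) = (509 / 5). Reduce: 509 ≡ 4 (mod 5). Now have (4 / 5).
Factor out 2: 4 = 2^2. Since 5 ≡ 5 (mod 8), (2 / 5) = -1, and (2 / 5)^2 = +1. Now have (1 / 5).
(1 / 5) = 1. Collecting the sign factors: 1.

1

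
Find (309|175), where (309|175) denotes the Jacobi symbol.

1

Reduce the numerator: 309 ≡ 134 (mod 175), so (309|175) = (134|175).
Factor out 2: 134 = 2·67. Since 175 ≡ 7 (mod 8), (2|175) = +1. Now have (67|175).
Both 67 ≡ 3 and 175 ≡ 3 (mod 4), so reciprocity gives (67|175) = -(175|67). Reduce: 175 ≡ 41 (mod 67). Now have -(41|67).
41 ≡ 1 (mod 4), so quadratic reciprocity gives (41|67) = (67|41). Reduce: 67 ≡ 26 (mod 41). Now have -(26|41).
Factor out 2: 26 = 2·13. Since 41 ≡ 1 (mod 8), (2|41) = +1. Now have -(13|41).
13 ≡ 1 (mod 4), so quadratic reciprocity gives (13|41) = (41|13). Reduce: 41 ≡ 2 (mod 13). Now have -(2|13).
Factor out 2: 2 = 2. Since 13 ≡ 5 (mod 8), (2|13) = -1. Now have (1|13).
(1|13) = 1. Collecting the sign factors: 1.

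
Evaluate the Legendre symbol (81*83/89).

By multiplicativity, (81·83/89) = (81/89)·(83/89).
First factor (81/89):
81 ≡ 1 (mod 4), so quadratic reciprocity gives (81/89) = (89/81). Reduce: 89 ≡ 8 (mod 81). Now have (8/81).
Factor out 2: 8 = 2^3. Since 81 ≡ 1 (mod 8), (2/81) = +1, and (2/81)^3 = +1. Now have (1/81).
(1/81) = 1. Collecting the sign factors: 1.
Second factor (83/89):
89 ≡ 1 (mod 4), so quadratic reciprocity gives (83/89) = (89/83). Reduce: 89 ≡ 6 (mod 83). Now have (6/83).
Factor out 2: 6 = 2·3. Since 83 ≡ 3 (mod 8), (2/83) = -1. Now have -(3/83).
Both 3 ≡ 3 and 83 ≡ 3 (mod 4), so reciprocity gives (3/83) = -(83/3). Reduce: 83 ≡ 2 (mod 3). Now have (2/3).
Factor out 2: 2 = 2. Since 3 ≡ 3 (mod 8), (2/3) = -1. Now have -(1/3).
(1/3) = 1. Collecting the sign factors: -1.
Product: (1)·(-1) = -1.

-1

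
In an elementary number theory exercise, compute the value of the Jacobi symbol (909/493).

-1

Reduce the numerator: 909 ≡ 416 (mod 493), so (909/493) = (416/493).
Factor out 2: 416 = 2^5·13. Since 493 ≡ 5 (mod 8), (2/493) = -1, and (2/493)^5 = -1. Now have -(13/493).
13 ≡ 1 (mod 4), so quadratic reciprocity gives (13/493) = (493/13). Reduce: 493 ≡ 12 (mod 13). Now have -(12/13).
Factor out 2: 12 = 2^2·3. Since 13 ≡ 5 (mod 8), (2/13) = -1, and (2/13)^2 = +1. Now have -(3/13).
13 ≡ 1 (mod 4), so quadratic reciprocity gives (3/13) = (13/3). Reduce: 13 ≡ 1 (mod 3). Now have -(1/3).
(1/3) = 1. Collecting the sign factors: -1.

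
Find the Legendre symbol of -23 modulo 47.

(-23/47)
  = -(23/47)    [47 ≡ 3 mod 4 ⇒ (-1/47) = -1]
  = (47/23)    [QR: both ≡ 3 mod 4, sign flips]
  = (1/23)    [47 ≡ 1 mod 23]
  = 1    [(1/23) = 1]

1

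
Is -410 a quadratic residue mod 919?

yes

(-410|919)
  = (509|919)    [-410 ≡ 509 mod 919]
  = (919|509)    [QR: 509 ≡ 1 mod 4, sign kept]
  = (410|509)    [919 ≡ 410 mod 509]
  = -(205|509)    [509 ≡ 5 mod 8 ⇒ (2|509) = -1]
  = -(509|205)    [QR: 205 ≡ 1 mod 4, sign kept]
  = -(99|205)    [509 ≡ 99 mod 205]
  = -(205|99)    [QR: 205 ≡ 1 mod 4, sign kept]
  = -(7|99)    [205 ≡ 7 mod 99]
  = (99|7)    [QR: both ≡ 3 mod 4, sign flips]
  = (1|7)    [99 ≡ 1 mod 7]
  = 1    [(1|7) = 1]
(-410|919) = 1, and 919 is prime, so -410 is a quadratic residue mod 919.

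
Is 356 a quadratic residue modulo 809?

yes

(356/809)
  = (89/809)    [809 ≡ 1 mod 8 ⇒ (2/809)^2 = +1]
  = (809/89)    [QR: 89 ≡ 1 mod 4, sign kept]
  = (8/89)    [809 ≡ 8 mod 89]
  = (1/89)    [89 ≡ 1 mod 8 ⇒ (2/89)^3 = +1]
  = 1    [(1/89) = 1]
(356/809) = 1, and 809 is prime, so 356 is a quadratic residue mod 809.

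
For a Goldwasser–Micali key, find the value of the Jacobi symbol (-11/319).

Reduce the numerator: -11 ≡ 308 (mod 319), so (-11/319) = (308/319).
Factor out 2: 308 = 2^2·77. Since 319 ≡ 7 (mod 8), (2/319) = +1, and (2/319)^2 = +1. Now have (77/319).
77 ≡ 1 (mod 4), so quadratic reciprocity gives (77/319) = (319/77). Reduce: 319 ≡ 11 (mod 77). Now have (11/77).
77 ≡ 1 (mod 4), so quadratic reciprocity gives (11/77) = (77/11). Reduce: 77 ≡ 0 (mod 11). Now have (0/11).
The numerator is now 0 with denominator 11 > 1: the symbol is 0.

0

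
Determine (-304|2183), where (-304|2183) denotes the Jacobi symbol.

(-304|2183)
  = (1879|2183)    [-304 ≡ 1879 mod 2183]
  = -(2183|1879)    [QR: both ≡ 3 mod 4, sign flips]
  = -(304|1879)    [2183 ≡ 304 mod 1879]
  = -(19|1879)    [1879 ≡ 7 mod 8 ⇒ (2|1879)^4 = +1]
  = (1879|19)    [QR: both ≡ 3 mod 4, sign flips]
  = (17|19)    [1879 ≡ 17 mod 19]
  = (19|17)    [QR: 17 ≡ 1 mod 4, sign kept]
  = (2|17)    [19 ≡ 2 mod 17]
  = (1|17)    [17 ≡ 1 mod 8 ⇒ (2|17) = +1]
  = 1    [(1|17) = 1]

1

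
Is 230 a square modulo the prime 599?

no

(230/599)
  = (115/599)    [599 ≡ 7 mod 8 ⇒ (2/599) = +1]
  = -(599/115)    [QR: both ≡ 3 mod 4, sign flips]
  = -(24/115)    [599 ≡ 24 mod 115]
  = (3/115)    [115 ≡ 3 mod 8 ⇒ (2/115)^3 = -1]
  = -(115/3)    [QR: both ≡ 3 mod 4, sign flips]
  = -(1/3)    [115 ≡ 1 mod 3]
  = -1    [(1/3) = 1]
The Legendre symbol is -1, so x^2 ≡ 230 (mod 599) has no solution.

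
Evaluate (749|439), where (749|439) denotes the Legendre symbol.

-1

(749|439)
  = (310|439)    [749 ≡ 310 mod 439]
  = (155|439)    [439 ≡ 7 mod 8 ⇒ (2|439) = +1]
  = -(439|155)    [QR: both ≡ 3 mod 4, sign flips]
  = -(129|155)    [439 ≡ 129 mod 155]
  = -(155|129)    [QR: 129 ≡ 1 mod 4, sign kept]
  = -(26|129)    [155 ≡ 26 mod 129]
  = -(13|129)    [129 ≡ 1 mod 8 ⇒ (2|129) = +1]
  = -(129|13)    [QR: 13 ≡ 1 mod 4, sign kept]
  = -(12|13)    [129 ≡ 12 mod 13]
  = -(3|13)    [13 ≡ 5 mod 8 ⇒ (2|13)^2 = +1]
  = -(13|3)    [QR: 13 ≡ 1 mod 4, sign kept]
  = -(1|3)    [13 ≡ 1 mod 3]
  = -1    [(1|3) = 1]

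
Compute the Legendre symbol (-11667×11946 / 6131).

1

By multiplicativity, (-11667·11946 / 6131) = (-11667 / 6131)·(11946 / 6131).
First factor (-11667 / 6131):
Pull out -1: (-11667 / 6131) = (-1 / 6131)·(11667 / 6131). Since 6131 ≡ 3 (mod 4), (-1 / 6131) = -1. Now have -(11667 / 6131).
Reduce the numerator: 11667 ≡ 5536 (mod 6131), so (11667 / 6131) = (5536 / 6131).
Factor out 2: 5536 = 2^5·173. Since 6131 ≡ 3 (mod 8), (2 / 6131) = -1, and (2 / 6131)^5 = -1. Now have (173 / 6131).
173 ≡ 1 (mod 4), so quadratic reciprocity gives (173 / 6131) = (6131 / 173). Reduce: 6131 ≡ 76 (mod 173). Now have (76 / 173).
Factor out 2: 76 = 2^2·19. Since 173 ≡ 5 (mod 8), (2 / 173) = -1, and (2 / 173)^2 = +1. Now have (19 / 173).
173 ≡ 1 (mod 4), so quadratic reciprocity gives (19 / 173) = (173 / 19). Reduce: 173 ≡ 2 (mod 19). Now have (2 / 19).
Factor out 2: 2 = 2. Since 19 ≡ 3 (mod 8), (2 / 19) = -1. Now have -(1 / 19).
(1 / 19) = 1. Collecting the sign factors: -1.
Second factor (11946 / 6131):
Reduce the numerator: 11946 ≡ 5815 (mod 6131), so (11946 / 6131) = (5815 / 6131).
Both 5815 ≡ 3 and 6131 ≡ 3 (mod 4), so reciprocity gives (5815 / 6131) = -(6131 / 5815). Reduce: 6131 ≡ 316 (mod 5815). Now have -(316 / 5815).
Factor out 2: 316 = 2^2·79. Since 5815 ≡ 7 (mod 8), (2 / 5815) = +1, and (2 / 5815)^2 = +1. Now have -(79 / 5815).
Both 79 ≡ 3 and 5815 ≡ 3 (mod 4), so reciprocity gives (79 / 5815) = -(5815 / 79). Reduce: 5815 ≡ 48 (mod 79). Now have (48 / 79).
Factor out 2: 48 = 2^4·3. Since 79 ≡ 7 (mod 8), (2 / 79) = +1, and (2 / 79)^4 = +1. Now have (3 / 79).
Both 3 ≡ 3 and 79 ≡ 3 (mod 4), so reciprocity gives (3 / 79) = -(79 / 3). Reduce: 79 ≡ 1 (mod 3). Now have -(1 / 3).
(1 / 3) = 1. Collecting the sign factors: -1.
Product: (-1)·(-1) = 1.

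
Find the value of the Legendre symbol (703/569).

Reduce the numerator: 703 ≡ 134 (mod 569), so (703/569) = (134/569).
Factor out 2: 134 = 2·67. Since 569 ≡ 1 (mod 8), (2/569) = +1. Now have (67/569).
569 ≡ 1 (mod 4), so quadratic reciprocity gives (67/569) = (569/67). Reduce: 569 ≡ 33 (mod 67). Now have (33/67).
33 ≡ 1 (mod 4), so quadratic reciprocity gives (33/67) = (67/33). Reduce: 67 ≡ 1 (mod 33). Now have (1/33).
(1/33) = 1. Collecting the sign factors: 1.

1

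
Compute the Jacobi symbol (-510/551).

Reduce the numerator: -510 ≡ 41 (mod 551), so (-510/551) = (41/551).
41 ≡ 1 (mod 4), so quadratic reciprocity gives (41/551) = (551/41). Reduce: 551 ≡ 18 (mod 41). Now have (18/41).
Factor out 2: 18 = 2·9. Since 41 ≡ 1 (mod 8), (2/41) = +1. Now have (9/41).
9 ≡ 1 (mod 4), so quadratic reciprocity gives (9/41) = (41/9). Reduce: 41 ≡ 5 (mod 9). Now have (5/9).
5 ≡ 1 (mod 4), so quadratic reciprocity gives (5/9) = (9/5). Reduce: 9 ≡ 4 (mod 5). Now have (4/5).
Factor out 2: 4 = 2^2. Since 5 ≡ 5 (mod 8), (2/5) = -1, and (2/5)^2 = +1. Now have (1/5).
(1/5) = 1. Collecting the sign factors: 1.

1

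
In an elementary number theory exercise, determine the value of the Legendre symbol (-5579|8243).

1

Reduce the numerator: -5579 ≡ 2664 (mod 8243), so (-5579|8243) = (2664|8243).
Factor out 2: 2664 = 2^3·333. Since 8243 ≡ 3 (mod 8), (2|8243) = -1, and (2|8243)^3 = -1. Now have -(333|8243).
333 ≡ 1 (mod 4), so quadratic reciprocity gives (333|8243) = (8243|333). Reduce: 8243 ≡ 251 (mod 333). Now have -(251|333).
333 ≡ 1 (mod 4), so quadratic reciprocity gives (251|333) = (333|251). Reduce: 333 ≡ 82 (mod 251). Now have -(82|251).
Factor out 2: 82 = 2·41. Since 251 ≡ 3 (mod 8), (2|251) = -1. Now have (41|251).
41 ≡ 1 (mod 4), so quadratic reciprocity gives (41|251) = (251|41). Reduce: 251 ≡ 5 (mod 41). Now have (5|41).
5 ≡ 1 (mod 4), so quadratic reciprocity gives (5|41) = (41|5). Reduce: 41 ≡ 1 (mod 5). Now have (1|5).
(1|5) = 1. Collecting the sign factors: 1.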